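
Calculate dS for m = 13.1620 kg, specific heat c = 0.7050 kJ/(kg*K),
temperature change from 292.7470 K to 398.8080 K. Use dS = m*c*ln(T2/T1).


T2/T1 = 1.3623
ln(T2/T1) = 0.3092
dS = 13.1620 * 0.7050 * 0.3092 = 2.8689 kJ/K

2.8689 kJ/K


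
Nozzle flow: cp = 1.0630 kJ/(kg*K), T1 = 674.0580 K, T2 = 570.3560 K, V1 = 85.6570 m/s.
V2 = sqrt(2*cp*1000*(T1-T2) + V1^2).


dT = 103.7020 K
2*cp*1000*dT = 220470.4520
V1^2 = 7337.1216
V2 = sqrt(227807.5736) = 477.2919 m/s

477.2919 m/s


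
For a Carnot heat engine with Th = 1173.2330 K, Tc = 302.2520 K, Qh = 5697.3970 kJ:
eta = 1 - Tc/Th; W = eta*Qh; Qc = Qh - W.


eta = 1 - 302.2520/1173.2330 = 0.7424
W = 0.7424 * 5697.3970 = 4229.6155 kJ
Qc = 5697.3970 - 4229.6155 = 1467.7815 kJ

eta = 74.2377%, W = 4229.6155 kJ, Qc = 1467.7815 kJ


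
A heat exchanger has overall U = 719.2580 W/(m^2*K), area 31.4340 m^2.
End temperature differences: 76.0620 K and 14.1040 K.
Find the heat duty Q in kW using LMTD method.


LMTD = 36.7684 K
Q = 719.2580 * 31.4340 * 36.7684 = 831301.4694 W = 831.3015 kW

831.3015 kW


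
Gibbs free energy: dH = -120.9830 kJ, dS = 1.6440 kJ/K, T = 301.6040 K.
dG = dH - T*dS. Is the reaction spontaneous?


T*dS = 301.6040 * 1.6440 = 495.8370 kJ
dG = -120.9830 - 495.8370 = -616.8200 kJ (spontaneous)

dG = -616.8200 kJ, spontaneous


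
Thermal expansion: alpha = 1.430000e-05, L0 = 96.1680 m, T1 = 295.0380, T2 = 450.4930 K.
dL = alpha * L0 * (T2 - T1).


dT = 155.4550 K
dL = 1.430000e-05 * 96.1680 * 155.4550 = 0.213782 m
L_final = 96.381782 m

dL = 0.213782 m


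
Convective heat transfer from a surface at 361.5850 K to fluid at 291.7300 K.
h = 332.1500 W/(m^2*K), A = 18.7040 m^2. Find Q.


dT = 69.8550 K
Q = 332.1500 * 18.7040 * 69.8550 = 433976.5346 W

433976.5346 W


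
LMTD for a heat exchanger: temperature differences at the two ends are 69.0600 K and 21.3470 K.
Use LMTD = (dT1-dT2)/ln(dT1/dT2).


dT1/dT2 = 3.2351
ln(dT1/dT2) = 1.1741
LMTD = 47.7130 / 1.1741 = 40.6392 K

40.6392 K


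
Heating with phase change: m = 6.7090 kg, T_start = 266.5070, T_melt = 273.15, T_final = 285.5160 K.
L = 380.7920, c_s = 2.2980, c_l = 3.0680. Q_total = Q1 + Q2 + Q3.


Q1 (sensible, solid) = 6.7090 * 2.2980 * 6.6430 = 102.4170 kJ
Q2 (latent) = 6.7090 * 380.7920 = 2554.7335 kJ
Q3 (sensible, liquid) = 6.7090 * 3.0680 * 12.3660 = 254.5320 kJ
Q_total = 2911.6825 kJ

2911.6825 kJ


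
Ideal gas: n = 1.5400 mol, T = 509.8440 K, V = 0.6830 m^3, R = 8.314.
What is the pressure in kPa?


P = nRT/V = 1.5400 * 8.314 * 509.8440 / 0.6830
= 6527.8182 / 0.6830 = 9557.5670 Pa = 9.5576 kPa

9.5576 kPa


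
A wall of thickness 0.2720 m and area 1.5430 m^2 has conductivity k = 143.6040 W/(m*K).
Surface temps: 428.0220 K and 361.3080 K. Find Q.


dT = 66.7140 K
Q = 143.6040 * 1.5430 * 66.7140 / 0.2720 = 54347.6212 W

54347.6212 W


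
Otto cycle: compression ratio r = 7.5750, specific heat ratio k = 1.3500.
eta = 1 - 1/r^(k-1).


r^(k-1) = 2.0313
eta = 1 - 1/2.0313 = 0.5077 = 50.7716%

50.7716%


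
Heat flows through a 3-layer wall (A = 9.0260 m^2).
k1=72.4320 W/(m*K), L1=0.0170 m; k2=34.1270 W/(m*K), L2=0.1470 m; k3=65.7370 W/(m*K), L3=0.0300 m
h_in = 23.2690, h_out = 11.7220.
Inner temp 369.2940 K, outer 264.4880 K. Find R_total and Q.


R_conv_in = 1/(23.2690*9.0260) = 0.0048
R_1 = 0.0170/(72.4320*9.0260) = 2.6003e-05
R_2 = 0.1470/(34.1270*9.0260) = 0.0005
R_3 = 0.0300/(65.7370*9.0260) = 5.0561e-05
R_conv_out = 1/(11.7220*9.0260) = 0.0095
R_total = 0.0148 K/W
Q = 104.8060 / 0.0148 = 7097.4782 W

R_total = 0.0148 K/W, Q = 7097.4782 W


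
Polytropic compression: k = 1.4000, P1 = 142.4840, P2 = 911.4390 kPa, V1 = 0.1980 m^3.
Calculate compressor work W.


(k-1)/k = 0.2857
(P2/P1)^exp = 1.6993
W = 3.5000 * 142.4840 * 0.1980 * (1.6993 - 1) = 69.0517 kJ

69.0517 kJ


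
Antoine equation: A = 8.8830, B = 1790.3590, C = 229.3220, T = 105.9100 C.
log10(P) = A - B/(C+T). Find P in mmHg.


C+T = 335.2320
B/(C+T) = 5.3407
log10(P) = 8.8830 - 5.3407 = 3.5423
P = 10^3.5423 = 3486.1284 mmHg

3486.1284 mmHg


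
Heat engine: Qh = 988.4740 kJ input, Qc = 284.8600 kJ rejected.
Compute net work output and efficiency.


W = 988.4740 - 284.8600 = 703.6140 kJ
eta = 703.6140 / 988.4740 = 0.7118 = 71.1818%

W = 703.6140 kJ, eta = 71.1818%


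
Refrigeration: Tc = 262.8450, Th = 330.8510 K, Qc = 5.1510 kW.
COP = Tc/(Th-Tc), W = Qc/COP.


COP = 262.8450 / 68.0060 = 3.8650
W = 5.1510 / 3.8650 = 1.3327 kW

COP = 3.8650, W = 1.3327 kW


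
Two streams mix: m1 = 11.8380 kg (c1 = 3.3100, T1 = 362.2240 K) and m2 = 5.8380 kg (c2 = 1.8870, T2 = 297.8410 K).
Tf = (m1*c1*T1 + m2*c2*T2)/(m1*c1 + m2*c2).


num = 17474.4131
den = 50.2001
Tf = 348.0953 K

348.0953 K


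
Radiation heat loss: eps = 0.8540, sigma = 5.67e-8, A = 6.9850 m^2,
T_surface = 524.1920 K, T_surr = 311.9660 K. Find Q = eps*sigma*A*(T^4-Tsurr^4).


T^4 = 7.5503e+10
Tsurr^4 = 9.4717e+09
Q = 0.8540 * 5.67e-8 * 6.9850 * 6.6031e+10 = 22333.3562 W

22333.3562 W


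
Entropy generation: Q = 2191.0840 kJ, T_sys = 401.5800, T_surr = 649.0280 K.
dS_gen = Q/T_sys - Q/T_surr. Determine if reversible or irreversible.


dS_sys = 2191.0840/401.5800 = 5.4562 kJ/K
dS_surr = -2191.0840/649.0280 = -3.3759 kJ/K
dS_gen = 5.4562 - 3.3759 = 2.0802 kJ/K (irreversible)

dS_gen = 2.0802 kJ/K, irreversible


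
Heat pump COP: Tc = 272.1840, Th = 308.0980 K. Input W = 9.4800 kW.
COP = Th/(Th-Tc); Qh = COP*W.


COP = 308.0980 / 35.9140 = 8.5788
Qh = 8.5788 * 9.4800 = 81.3268 kW

COP = 8.5788, Qh = 81.3268 kW


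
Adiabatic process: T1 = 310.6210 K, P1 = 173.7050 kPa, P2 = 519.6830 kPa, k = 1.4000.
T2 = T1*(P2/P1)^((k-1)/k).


(k-1)/k = 0.2857
(P2/P1)^exp = 1.3677
T2 = 310.6210 * 1.3677 = 424.8247 K

424.8247 K


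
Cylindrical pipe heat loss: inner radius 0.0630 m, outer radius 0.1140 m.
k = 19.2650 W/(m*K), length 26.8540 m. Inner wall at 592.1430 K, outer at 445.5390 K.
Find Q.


dT = 146.6040 K
ln(ro/ri) = 0.5931
Q = 2*pi*19.2650*26.8540*146.6040 / 0.5931 = 803530.4283 W

803530.4283 W


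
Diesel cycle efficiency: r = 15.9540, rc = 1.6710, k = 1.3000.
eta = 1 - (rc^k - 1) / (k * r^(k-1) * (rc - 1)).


r^(k-1) = 2.2954
rc^k = 1.9493
eta = 0.5259 = 52.5913%

52.5913%


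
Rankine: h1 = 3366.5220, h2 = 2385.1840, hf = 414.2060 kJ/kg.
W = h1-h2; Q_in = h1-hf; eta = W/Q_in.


W = 981.3380 kJ/kg
Q_in = 2952.3160 kJ/kg
eta = 0.3324 = 33.2396%

eta = 33.2396%


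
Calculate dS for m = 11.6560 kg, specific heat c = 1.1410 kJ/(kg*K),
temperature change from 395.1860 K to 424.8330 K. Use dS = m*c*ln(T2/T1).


T2/T1 = 1.0750
ln(T2/T1) = 0.0723
dS = 11.6560 * 1.1410 * 0.0723 = 0.9621 kJ/K

0.9621 kJ/K


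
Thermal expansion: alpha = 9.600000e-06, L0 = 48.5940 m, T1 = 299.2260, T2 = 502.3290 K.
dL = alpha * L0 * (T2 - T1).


dT = 203.1030 K
dL = 9.600000e-06 * 48.5940 * 203.1030 = 0.094748 m
L_final = 48.688748 m

dL = 0.094748 m


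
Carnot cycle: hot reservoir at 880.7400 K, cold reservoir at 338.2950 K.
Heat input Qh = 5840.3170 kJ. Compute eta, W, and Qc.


eta = 1 - 338.2950/880.7400 = 0.6159
W = 0.6159 * 5840.3170 = 3597.0329 kJ
Qc = 5840.3170 - 3597.0329 = 2243.2841 kJ

eta = 61.5897%, W = 3597.0329 kJ, Qc = 2243.2841 kJ


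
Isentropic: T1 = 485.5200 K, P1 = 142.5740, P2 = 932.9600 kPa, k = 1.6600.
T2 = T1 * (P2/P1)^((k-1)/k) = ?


(k-1)/k = 0.3976
(P2/P1)^exp = 2.1104
T2 = 485.5200 * 2.1104 = 1024.6378 K

1024.6378 K


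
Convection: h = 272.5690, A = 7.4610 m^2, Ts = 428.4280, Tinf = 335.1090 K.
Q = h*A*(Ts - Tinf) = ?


dT = 93.3190 K
Q = 272.5690 * 7.4610 * 93.3190 = 189777.0000 W

189777.0000 W


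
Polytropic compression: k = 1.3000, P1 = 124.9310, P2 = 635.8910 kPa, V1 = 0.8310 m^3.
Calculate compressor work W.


(k-1)/k = 0.2308
(P2/P1)^exp = 1.4558
W = 4.3333 * 124.9310 * 0.8310 * (1.4558 - 1) = 205.0323 kJ

205.0323 kJ


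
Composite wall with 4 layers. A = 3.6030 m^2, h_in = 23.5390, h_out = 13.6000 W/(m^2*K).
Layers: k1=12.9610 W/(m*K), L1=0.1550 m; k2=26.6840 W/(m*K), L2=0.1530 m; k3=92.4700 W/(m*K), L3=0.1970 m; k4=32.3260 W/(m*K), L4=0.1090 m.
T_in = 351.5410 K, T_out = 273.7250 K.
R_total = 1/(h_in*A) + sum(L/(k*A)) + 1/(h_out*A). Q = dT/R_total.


R_conv_in = 1/(23.5390*3.6030) = 0.0118
R_1 = 0.1550/(12.9610*3.6030) = 0.0033
R_2 = 0.1530/(26.6840*3.6030) = 0.0016
R_3 = 0.1970/(92.4700*3.6030) = 0.0006
R_4 = 0.1090/(32.3260*3.6030) = 0.0009
R_conv_out = 1/(13.6000*3.6030) = 0.0204
R_total = 0.0386 K/W
Q = 77.8160 / 0.0386 = 2014.0564 W

R_total = 0.0386 K/W, Q = 2014.0564 W


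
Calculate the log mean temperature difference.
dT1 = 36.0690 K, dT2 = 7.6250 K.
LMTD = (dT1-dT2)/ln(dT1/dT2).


dT1/dT2 = 4.7304
ln(dT1/dT2) = 1.5540
LMTD = 28.4440 / 1.5540 = 18.3037 K

18.3037 K


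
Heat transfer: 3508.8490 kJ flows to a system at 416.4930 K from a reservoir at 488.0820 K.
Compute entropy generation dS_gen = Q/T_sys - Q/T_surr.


dS_sys = 3508.8490/416.4930 = 8.4247 kJ/K
dS_surr = -3508.8490/488.0820 = -7.1891 kJ/K
dS_gen = 8.4247 - 7.1891 = 1.2357 kJ/K (irreversible)

dS_gen = 1.2357 kJ/K, irreversible


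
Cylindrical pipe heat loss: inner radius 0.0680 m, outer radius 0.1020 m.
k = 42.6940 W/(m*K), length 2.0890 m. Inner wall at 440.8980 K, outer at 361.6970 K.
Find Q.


dT = 79.2010 K
ln(ro/ri) = 0.4055
Q = 2*pi*42.6940*2.0890*79.2010 / 0.4055 = 109461.7361 W

109461.7361 W


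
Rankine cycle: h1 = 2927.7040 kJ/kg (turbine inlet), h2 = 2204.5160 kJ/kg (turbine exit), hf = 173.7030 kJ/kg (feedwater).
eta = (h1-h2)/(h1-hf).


W = 723.1880 kJ/kg
Q_in = 2754.0010 kJ/kg
eta = 0.2626 = 26.2595%

eta = 26.2595%


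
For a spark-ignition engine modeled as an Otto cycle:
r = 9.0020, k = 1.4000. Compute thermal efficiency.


r^(k-1) = 2.4084
eta = 1 - 1/2.4084 = 0.5848 = 58.4793%

58.4793%


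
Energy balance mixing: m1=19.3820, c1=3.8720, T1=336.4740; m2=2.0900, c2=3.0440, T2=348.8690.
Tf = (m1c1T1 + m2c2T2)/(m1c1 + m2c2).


num = 27470.8899
den = 81.4091
Tf = 337.4426 K

337.4426 K


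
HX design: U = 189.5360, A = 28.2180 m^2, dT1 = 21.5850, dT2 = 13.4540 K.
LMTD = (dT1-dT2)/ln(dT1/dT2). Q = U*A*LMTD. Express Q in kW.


LMTD = 17.2004 K
Q = 189.5360 * 28.2180 * 17.2004 = 91993.2434 W = 91.9932 kW

91.9932 kW


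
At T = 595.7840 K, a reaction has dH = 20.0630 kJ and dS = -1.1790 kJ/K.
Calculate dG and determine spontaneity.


T*dS = 595.7840 * -1.1790 = -702.4293 kJ
dG = 20.0630 + 702.4293 = 722.4923 kJ (non-spontaneous)

dG = 722.4923 kJ, non-spontaneous


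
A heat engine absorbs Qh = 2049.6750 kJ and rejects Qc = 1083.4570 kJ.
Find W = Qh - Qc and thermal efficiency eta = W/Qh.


W = 2049.6750 - 1083.4570 = 966.2180 kJ
eta = 966.2180 / 2049.6750 = 0.4714 = 47.1401%

W = 966.2180 kJ, eta = 47.1401%


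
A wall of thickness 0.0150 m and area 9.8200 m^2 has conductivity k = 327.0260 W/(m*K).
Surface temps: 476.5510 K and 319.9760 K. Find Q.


dT = 156.5750 K
Q = 327.0260 * 9.8200 * 156.5750 / 0.0150 = 3.3522e+07 W

3.3522e+07 W


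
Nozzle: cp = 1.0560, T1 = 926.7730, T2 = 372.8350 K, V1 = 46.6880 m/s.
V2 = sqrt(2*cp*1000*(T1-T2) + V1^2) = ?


dT = 553.9380 K
2*cp*1000*dT = 1169917.0560
V1^2 = 2179.7693
V2 = sqrt(1172096.8253) = 1082.6342 m/s

1082.6342 m/s


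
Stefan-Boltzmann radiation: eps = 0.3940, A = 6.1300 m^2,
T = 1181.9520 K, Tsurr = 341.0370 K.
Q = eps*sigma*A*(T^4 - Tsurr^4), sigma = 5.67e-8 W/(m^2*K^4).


T^4 = 1.9516e+12
Tsurr^4 = 1.3527e+10
Q = 0.3940 * 5.67e-8 * 6.1300 * 1.9381e+12 = 265410.7228 W

265410.7228 W


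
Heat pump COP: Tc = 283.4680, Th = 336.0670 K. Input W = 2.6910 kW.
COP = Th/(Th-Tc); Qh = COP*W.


COP = 336.0670 / 52.5990 = 6.3892
Qh = 6.3892 * 2.6910 = 17.1934 kW

COP = 6.3892, Qh = 17.1934 kW


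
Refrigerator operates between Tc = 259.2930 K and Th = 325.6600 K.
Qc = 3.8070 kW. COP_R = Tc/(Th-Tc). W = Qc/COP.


COP = 259.2930 / 66.3670 = 3.9070
W = 3.8070 / 3.9070 = 0.9744 kW

COP = 3.9070, W = 0.9744 kW


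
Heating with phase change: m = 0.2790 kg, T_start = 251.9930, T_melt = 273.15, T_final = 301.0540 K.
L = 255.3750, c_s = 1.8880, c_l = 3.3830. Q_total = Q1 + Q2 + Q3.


Q1 (sensible, solid) = 0.2790 * 1.8880 * 21.1570 = 11.1445 kJ
Q2 (latent) = 0.2790 * 255.3750 = 71.2496 kJ
Q3 (sensible, liquid) = 0.2790 * 3.3830 * 27.9040 = 26.3374 kJ
Q_total = 108.7315 kJ

108.7315 kJ


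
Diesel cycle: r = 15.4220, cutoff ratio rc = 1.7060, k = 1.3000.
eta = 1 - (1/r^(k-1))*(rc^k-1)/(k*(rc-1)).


r^(k-1) = 2.2722
rc^k = 2.0025
eta = 0.5193 = 51.9277%

51.9277%


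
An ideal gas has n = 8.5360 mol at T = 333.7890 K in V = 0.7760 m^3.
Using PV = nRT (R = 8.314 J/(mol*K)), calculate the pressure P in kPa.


P = nRT/V = 8.5360 * 8.314 * 333.7890 / 0.7760
= 23688.4392 / 0.7760 = 30526.3392 Pa = 30.5263 kPa

30.5263 kPa


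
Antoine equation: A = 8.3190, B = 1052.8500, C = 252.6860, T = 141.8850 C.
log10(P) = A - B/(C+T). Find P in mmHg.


C+T = 394.5710
B/(C+T) = 2.6683
log10(P) = 8.3190 - 2.6683 = 5.6507
P = 10^5.6507 = 447361.8451 mmHg

447361.8451 mmHg


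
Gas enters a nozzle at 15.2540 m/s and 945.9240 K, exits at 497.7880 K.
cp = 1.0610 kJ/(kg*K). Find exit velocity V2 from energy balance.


dT = 448.1360 K
2*cp*1000*dT = 950944.5920
V1^2 = 232.6845
V2 = sqrt(951177.2765) = 975.2832 m/s

975.2832 m/s


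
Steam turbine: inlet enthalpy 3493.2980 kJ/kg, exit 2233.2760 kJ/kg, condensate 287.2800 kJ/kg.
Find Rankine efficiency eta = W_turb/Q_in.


W = 1260.0220 kJ/kg
Q_in = 3206.0180 kJ/kg
eta = 0.3930 = 39.3018%

eta = 39.3018%


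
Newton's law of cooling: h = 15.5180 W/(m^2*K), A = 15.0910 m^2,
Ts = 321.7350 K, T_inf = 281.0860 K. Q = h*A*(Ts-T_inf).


dT = 40.6490 K
Q = 15.5180 * 15.0910 * 40.6490 = 9519.2697 W

9519.2697 W


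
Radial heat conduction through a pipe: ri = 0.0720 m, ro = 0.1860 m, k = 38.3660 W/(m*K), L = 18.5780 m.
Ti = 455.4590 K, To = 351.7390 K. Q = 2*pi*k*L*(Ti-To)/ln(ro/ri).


dT = 103.7200 K
ln(ro/ri) = 0.9491
Q = 2*pi*38.3660*18.5780*103.7200 / 0.9491 = 489423.4590 W

489423.4590 W


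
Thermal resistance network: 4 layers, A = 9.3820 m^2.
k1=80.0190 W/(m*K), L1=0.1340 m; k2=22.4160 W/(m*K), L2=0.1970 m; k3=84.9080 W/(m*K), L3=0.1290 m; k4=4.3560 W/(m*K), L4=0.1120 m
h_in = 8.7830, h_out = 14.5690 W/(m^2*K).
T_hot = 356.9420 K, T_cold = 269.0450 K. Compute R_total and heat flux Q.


R_conv_in = 1/(8.7830*9.3820) = 0.0121
R_1 = 0.1340/(80.0190*9.3820) = 0.0002
R_2 = 0.1970/(22.4160*9.3820) = 0.0009
R_3 = 0.1290/(84.9080*9.3820) = 0.0002
R_4 = 0.1120/(4.3560*9.3820) = 0.0027
R_conv_out = 1/(14.5690*9.3820) = 0.0073
R_total = 0.0235 K/W
Q = 87.8970 / 0.0235 = 3745.1879 W

R_total = 0.0235 K/W, Q = 3745.1879 W


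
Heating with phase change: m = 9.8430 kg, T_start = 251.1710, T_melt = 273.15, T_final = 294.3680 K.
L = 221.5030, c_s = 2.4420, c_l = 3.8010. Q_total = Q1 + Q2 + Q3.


Q1 (sensible, solid) = 9.8430 * 2.4420 * 21.9790 = 528.3006 kJ
Q2 (latent) = 9.8430 * 221.5030 = 2180.2540 kJ
Q3 (sensible, liquid) = 9.8430 * 3.8010 * 21.2180 = 793.8342 kJ
Q_total = 3502.3888 kJ

3502.3888 kJ


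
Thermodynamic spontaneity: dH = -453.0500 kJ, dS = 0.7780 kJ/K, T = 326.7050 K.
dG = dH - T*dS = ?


T*dS = 326.7050 * 0.7780 = 254.1765 kJ
dG = -453.0500 - 254.1765 = -707.2265 kJ (spontaneous)

dG = -707.2265 kJ, spontaneous


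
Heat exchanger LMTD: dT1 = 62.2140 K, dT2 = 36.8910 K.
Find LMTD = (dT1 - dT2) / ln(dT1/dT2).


dT1/dT2 = 1.6864
ln(dT1/dT2) = 0.5226
LMTD = 25.3230 / 0.5226 = 48.4546 K

48.4546 K


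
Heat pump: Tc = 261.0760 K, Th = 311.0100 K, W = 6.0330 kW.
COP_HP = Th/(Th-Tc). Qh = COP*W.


COP = 311.0100 / 49.9340 = 6.2284
Qh = 6.2284 * 6.0330 = 37.5761 kW

COP = 6.2284, Qh = 37.5761 kW


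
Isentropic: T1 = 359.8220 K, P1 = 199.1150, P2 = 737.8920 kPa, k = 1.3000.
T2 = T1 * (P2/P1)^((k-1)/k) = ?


(k-1)/k = 0.2308
(P2/P1)^exp = 1.3530
T2 = 359.8220 * 1.3530 = 486.8215 K

486.8215 K


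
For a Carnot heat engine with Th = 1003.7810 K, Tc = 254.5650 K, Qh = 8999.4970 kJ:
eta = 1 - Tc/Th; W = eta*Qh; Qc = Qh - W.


eta = 1 - 254.5650/1003.7810 = 0.7464
W = 0.7464 * 8999.4970 = 6717.1695 kJ
Qc = 8999.4970 - 6717.1695 = 2282.3275 kJ

eta = 74.6394%, W = 6717.1695 kJ, Qc = 2282.3275 kJ


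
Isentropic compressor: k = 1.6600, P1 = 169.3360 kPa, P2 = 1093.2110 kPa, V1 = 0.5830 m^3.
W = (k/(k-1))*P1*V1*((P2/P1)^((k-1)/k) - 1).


(k-1)/k = 0.3976
(P2/P1)^exp = 2.0991
W = 2.5152 * 169.3360 * 0.5830 * (2.0991 - 1) = 272.9063 kJ

272.9063 kJ


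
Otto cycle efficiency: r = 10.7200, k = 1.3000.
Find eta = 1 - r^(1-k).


r^(k-1) = 2.0373
eta = 1 - 1/2.0373 = 0.5092 = 50.9158%

50.9158%


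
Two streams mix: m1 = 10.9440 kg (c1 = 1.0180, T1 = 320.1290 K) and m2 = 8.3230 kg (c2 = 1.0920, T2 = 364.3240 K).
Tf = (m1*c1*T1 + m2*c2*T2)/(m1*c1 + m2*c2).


num = 6877.7920
den = 20.2297
Tf = 339.9847 K

339.9847 K


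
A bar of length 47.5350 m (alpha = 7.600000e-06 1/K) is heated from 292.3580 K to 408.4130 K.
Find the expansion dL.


dT = 116.0550 K
dL = 7.600000e-06 * 47.5350 * 116.0550 = 0.041927 m
L_final = 47.576927 m

dL = 0.041927 m


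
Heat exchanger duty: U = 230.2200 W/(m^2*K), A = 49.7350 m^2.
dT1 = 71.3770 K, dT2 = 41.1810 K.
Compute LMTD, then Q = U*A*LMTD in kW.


LMTD = 54.9019 K
Q = 230.2200 * 49.7350 * 54.9019 = 628626.8442 W = 628.6268 kW

628.6268 kW


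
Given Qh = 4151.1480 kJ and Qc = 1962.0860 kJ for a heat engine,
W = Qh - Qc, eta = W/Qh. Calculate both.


W = 4151.1480 - 1962.0860 = 2189.0620 kJ
eta = 2189.0620 / 4151.1480 = 0.5273 = 52.7339%

W = 2189.0620 kJ, eta = 52.7339%


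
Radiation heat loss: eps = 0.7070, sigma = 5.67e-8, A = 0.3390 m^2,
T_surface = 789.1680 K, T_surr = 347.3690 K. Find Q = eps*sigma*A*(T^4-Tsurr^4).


T^4 = 3.8786e+11
Tsurr^4 = 1.4560e+10
Q = 0.7070 * 5.67e-8 * 0.3390 * 3.7330e+11 = 5072.9787 W

5072.9787 W


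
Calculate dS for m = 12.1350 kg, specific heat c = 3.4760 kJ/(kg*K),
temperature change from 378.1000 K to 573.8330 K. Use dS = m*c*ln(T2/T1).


T2/T1 = 1.5177
ln(T2/T1) = 0.4172
dS = 12.1350 * 3.4760 * 0.4172 = 17.5972 kJ/K

17.5972 kJ/K


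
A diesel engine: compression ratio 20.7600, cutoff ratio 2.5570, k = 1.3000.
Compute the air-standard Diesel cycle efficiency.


r^(k-1) = 2.4841
rc^k = 3.3888
eta = 0.5249 = 52.4900%

52.4900%


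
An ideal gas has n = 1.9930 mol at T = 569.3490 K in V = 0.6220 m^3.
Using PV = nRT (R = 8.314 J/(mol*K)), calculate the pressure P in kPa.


P = nRT/V = 1.9930 * 8.314 * 569.3490 / 0.6220
= 9434.0002 / 0.6220 = 15167.2029 Pa = 15.1672 kPa

15.1672 kPa


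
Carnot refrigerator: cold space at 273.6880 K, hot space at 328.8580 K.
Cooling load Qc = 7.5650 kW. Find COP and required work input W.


COP = 273.6880 / 55.1700 = 4.9608
W = 7.5650 / 4.9608 = 1.5250 kW

COP = 4.9608, W = 1.5250 kW


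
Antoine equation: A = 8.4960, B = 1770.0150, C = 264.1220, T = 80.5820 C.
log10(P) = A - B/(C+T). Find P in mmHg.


C+T = 344.7040
B/(C+T) = 5.1349
log10(P) = 8.4960 - 5.1349 = 3.3611
P = 10^3.3611 = 2296.7629 mmHg

2296.7629 mmHg


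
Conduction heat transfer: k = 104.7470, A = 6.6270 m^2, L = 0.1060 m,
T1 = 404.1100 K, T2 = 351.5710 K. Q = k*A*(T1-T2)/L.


dT = 52.5390 K
Q = 104.7470 * 6.6270 * 52.5390 / 0.1060 = 344060.2505 W

344060.2505 W


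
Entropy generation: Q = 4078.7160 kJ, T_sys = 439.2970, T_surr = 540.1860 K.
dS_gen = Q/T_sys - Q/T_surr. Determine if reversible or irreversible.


dS_sys = 4078.7160/439.2970 = 9.2846 kJ/K
dS_surr = -4078.7160/540.1860 = -7.5506 kJ/K
dS_gen = 9.2846 - 7.5506 = 1.7341 kJ/K (irreversible)

dS_gen = 1.7341 kJ/K, irreversible


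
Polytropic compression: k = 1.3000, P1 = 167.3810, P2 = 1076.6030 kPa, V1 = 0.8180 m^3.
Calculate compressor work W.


(k-1)/k = 0.2308
(P2/P1)^exp = 1.5365
W = 4.3333 * 167.3810 * 0.8180 * (1.5365 - 1) = 318.3309 kJ

318.3309 kJ


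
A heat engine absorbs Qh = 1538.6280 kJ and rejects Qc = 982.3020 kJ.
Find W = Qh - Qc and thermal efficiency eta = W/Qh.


W = 1538.6280 - 982.3020 = 556.3260 kJ
eta = 556.3260 / 1538.6280 = 0.3616 = 36.1573%

W = 556.3260 kJ, eta = 36.1573%


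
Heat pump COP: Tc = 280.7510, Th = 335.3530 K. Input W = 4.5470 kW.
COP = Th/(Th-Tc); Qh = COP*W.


COP = 335.3530 / 54.6020 = 6.1418
Qh = 6.1418 * 4.5470 = 27.9266 kW

COP = 6.1418, Qh = 27.9266 kW


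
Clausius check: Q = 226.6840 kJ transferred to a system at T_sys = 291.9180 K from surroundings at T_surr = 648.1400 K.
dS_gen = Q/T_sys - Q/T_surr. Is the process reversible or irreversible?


dS_sys = 226.6840/291.9180 = 0.7765 kJ/K
dS_surr = -226.6840/648.1400 = -0.3497 kJ/K
dS_gen = 0.7765 - 0.3497 = 0.4268 kJ/K (irreversible)

dS_gen = 0.4268 kJ/K, irreversible


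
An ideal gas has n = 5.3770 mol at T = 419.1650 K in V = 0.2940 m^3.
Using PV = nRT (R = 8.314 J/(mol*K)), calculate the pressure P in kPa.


P = nRT/V = 5.3770 * 8.314 * 419.1650 / 0.2940
= 18738.5106 / 0.2940 = 63736.4306 Pa = 63.7364 kPa

63.7364 kPa


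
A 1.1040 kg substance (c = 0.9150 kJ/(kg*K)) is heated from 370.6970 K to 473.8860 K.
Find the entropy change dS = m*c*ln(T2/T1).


T2/T1 = 1.2784
ln(T2/T1) = 0.2456
dS = 1.1040 * 0.9150 * 0.2456 = 0.2481 kJ/K

0.2481 kJ/K


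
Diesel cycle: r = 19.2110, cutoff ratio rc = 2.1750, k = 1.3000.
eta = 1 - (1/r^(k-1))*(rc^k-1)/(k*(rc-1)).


r^(k-1) = 2.4270
rc^k = 2.7460
eta = 0.5290 = 52.9031%

52.9031%


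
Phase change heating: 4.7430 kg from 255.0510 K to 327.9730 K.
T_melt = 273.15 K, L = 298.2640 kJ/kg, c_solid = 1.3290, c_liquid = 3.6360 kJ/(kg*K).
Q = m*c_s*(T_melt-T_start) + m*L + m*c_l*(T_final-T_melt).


Q1 (sensible, solid) = 4.7430 * 1.3290 * 18.0990 = 114.0861 kJ
Q2 (latent) = 4.7430 * 298.2640 = 1414.6662 kJ
Q3 (sensible, liquid) = 4.7430 * 3.6360 * 54.8230 = 945.4527 kJ
Q_total = 2474.2049 kJ

2474.2049 kJ


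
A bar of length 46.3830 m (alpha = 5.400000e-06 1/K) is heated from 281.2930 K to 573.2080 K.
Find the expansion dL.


dT = 291.9150 K
dL = 5.400000e-06 * 46.3830 * 291.9150 = 0.073115 m
L_final = 46.456115 m

dL = 0.073115 m


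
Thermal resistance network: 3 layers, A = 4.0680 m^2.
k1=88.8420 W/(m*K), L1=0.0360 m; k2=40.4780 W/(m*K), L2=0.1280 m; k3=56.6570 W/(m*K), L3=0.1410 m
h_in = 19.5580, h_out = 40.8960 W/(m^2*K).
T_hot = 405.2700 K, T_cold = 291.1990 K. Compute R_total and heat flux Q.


R_conv_in = 1/(19.5580*4.0680) = 0.0126
R_1 = 0.0360/(88.8420*4.0680) = 9.9610e-05
R_2 = 0.1280/(40.4780*4.0680) = 0.0008
R_3 = 0.1410/(56.6570*4.0680) = 0.0006
R_conv_out = 1/(40.8960*4.0680) = 0.0060
R_total = 0.0201 K/W
Q = 114.0710 / 0.0201 = 5684.1051 W

R_total = 0.0201 K/W, Q = 5684.1051 W


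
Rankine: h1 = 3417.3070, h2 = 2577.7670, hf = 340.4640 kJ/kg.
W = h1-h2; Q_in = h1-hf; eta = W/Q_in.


W = 839.5400 kJ/kg
Q_in = 3076.8430 kJ/kg
eta = 0.2729 = 27.2858%

eta = 27.2858%


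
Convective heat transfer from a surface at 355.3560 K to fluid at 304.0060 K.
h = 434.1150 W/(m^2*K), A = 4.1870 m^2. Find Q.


dT = 51.3500 K
Q = 434.1150 * 4.1870 * 51.3500 = 93335.7886 W

93335.7886 W


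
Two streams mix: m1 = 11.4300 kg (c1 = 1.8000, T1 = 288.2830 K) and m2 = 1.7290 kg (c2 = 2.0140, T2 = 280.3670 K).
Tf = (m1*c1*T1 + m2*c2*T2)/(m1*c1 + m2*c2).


num = 6907.4301
den = 24.0562
Tf = 287.1371 K

287.1371 K


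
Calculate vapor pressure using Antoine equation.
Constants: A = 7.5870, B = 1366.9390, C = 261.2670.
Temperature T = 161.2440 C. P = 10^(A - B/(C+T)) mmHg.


C+T = 422.5110
B/(C+T) = 3.2353
log10(P) = 7.5870 - 3.2353 = 4.3517
P = 10^4.3517 = 22476.3431 mmHg

22476.3431 mmHg


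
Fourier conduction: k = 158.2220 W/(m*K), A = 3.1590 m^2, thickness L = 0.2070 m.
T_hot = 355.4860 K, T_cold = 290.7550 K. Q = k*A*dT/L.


dT = 64.7310 K
Q = 158.2220 * 3.1590 * 64.7310 / 0.2070 = 156299.8160 W

156299.8160 W


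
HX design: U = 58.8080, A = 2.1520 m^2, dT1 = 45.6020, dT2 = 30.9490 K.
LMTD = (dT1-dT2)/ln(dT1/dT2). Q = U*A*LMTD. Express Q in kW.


LMTD = 37.8034 K
Q = 58.8080 * 2.1520 * 37.8034 = 4784.1993 W = 4.7842 kW

4.7842 kW


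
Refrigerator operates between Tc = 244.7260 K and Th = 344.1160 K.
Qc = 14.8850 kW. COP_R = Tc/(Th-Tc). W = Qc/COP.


COP = 244.7260 / 99.3900 = 2.4623
W = 14.8850 / 2.4623 = 6.0452 kW

COP = 2.4623, W = 6.0452 kW


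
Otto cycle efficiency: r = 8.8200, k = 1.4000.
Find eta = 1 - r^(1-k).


r^(k-1) = 2.3888
eta = 1 - 1/2.3888 = 0.5814 = 58.1387%

58.1387%


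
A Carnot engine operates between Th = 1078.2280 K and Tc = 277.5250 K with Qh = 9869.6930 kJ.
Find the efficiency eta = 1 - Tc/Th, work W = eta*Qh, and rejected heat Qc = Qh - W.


eta = 1 - 277.5250/1078.2280 = 0.7426
W = 0.7426 * 9869.6930 = 7329.3337 kJ
Qc = 9869.6930 - 7329.3337 = 2540.3593 kJ

eta = 74.2610%, W = 7329.3337 kJ, Qc = 2540.3593 kJ


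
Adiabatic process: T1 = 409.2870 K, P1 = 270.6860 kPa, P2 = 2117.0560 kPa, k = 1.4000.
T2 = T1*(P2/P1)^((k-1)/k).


(k-1)/k = 0.2857
(P2/P1)^exp = 1.7998
T2 = 409.2870 * 1.7998 = 736.6259 K

736.6259 K


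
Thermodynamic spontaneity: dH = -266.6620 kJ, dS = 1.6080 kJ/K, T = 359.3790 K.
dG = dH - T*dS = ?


T*dS = 359.3790 * 1.6080 = 577.8814 kJ
dG = -266.6620 - 577.8814 = -844.5434 kJ (spontaneous)

dG = -844.5434 kJ, spontaneous


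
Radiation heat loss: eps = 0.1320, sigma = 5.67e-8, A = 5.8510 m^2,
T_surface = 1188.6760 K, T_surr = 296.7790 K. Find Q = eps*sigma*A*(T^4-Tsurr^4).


T^4 = 1.9964e+12
Tsurr^4 = 7.7577e+09
Q = 0.1320 * 5.67e-8 * 5.8510 * 1.9887e+12 = 87086.3729 W

87086.3729 W


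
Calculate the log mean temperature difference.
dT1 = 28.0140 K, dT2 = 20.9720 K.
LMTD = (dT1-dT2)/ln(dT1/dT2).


dT1/dT2 = 1.3358
ln(dT1/dT2) = 0.2895
LMTD = 7.0420 / 0.2895 = 24.3233 K

24.3233 K


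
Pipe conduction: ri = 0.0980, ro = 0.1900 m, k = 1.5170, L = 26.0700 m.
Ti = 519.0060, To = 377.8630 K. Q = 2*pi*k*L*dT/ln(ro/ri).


dT = 141.1430 K
ln(ro/ri) = 0.6621
Q = 2*pi*1.5170*26.0700*141.1430 / 0.6621 = 52974.9688 W

52974.9688 W


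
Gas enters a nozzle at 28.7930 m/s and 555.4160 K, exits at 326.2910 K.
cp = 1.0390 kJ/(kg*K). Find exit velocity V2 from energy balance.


dT = 229.1250 K
2*cp*1000*dT = 476121.7500
V1^2 = 829.0368
V2 = sqrt(476950.7868) = 690.6162 m/s

690.6162 m/s


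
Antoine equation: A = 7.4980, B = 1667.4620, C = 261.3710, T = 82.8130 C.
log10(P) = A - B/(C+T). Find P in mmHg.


C+T = 344.1840
B/(C+T) = 4.8447
log10(P) = 7.4980 - 4.8447 = 2.6533
P = 10^2.6533 = 450.1094 mmHg

450.1094 mmHg


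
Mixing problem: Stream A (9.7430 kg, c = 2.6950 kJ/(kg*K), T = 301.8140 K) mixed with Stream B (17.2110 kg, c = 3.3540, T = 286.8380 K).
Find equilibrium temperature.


num = 24482.7690
den = 83.9831
Tf = 291.5203 K

291.5203 K


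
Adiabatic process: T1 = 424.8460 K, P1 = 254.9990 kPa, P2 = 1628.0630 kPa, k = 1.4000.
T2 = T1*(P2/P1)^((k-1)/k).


(k-1)/k = 0.2857
(P2/P1)^exp = 1.6984
T2 = 424.8460 * 1.6984 = 721.5550 K

721.5550 K


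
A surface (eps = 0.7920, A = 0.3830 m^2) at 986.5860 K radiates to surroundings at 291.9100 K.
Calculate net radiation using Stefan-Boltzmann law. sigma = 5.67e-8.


T^4 = 9.4741e+11
Tsurr^4 = 7.2610e+09
Q = 0.7920 * 5.67e-8 * 0.3830 * 9.4015e+11 = 16169.8336 W

16169.8336 W


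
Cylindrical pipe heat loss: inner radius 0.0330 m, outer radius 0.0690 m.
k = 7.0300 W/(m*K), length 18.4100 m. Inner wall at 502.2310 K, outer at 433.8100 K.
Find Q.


dT = 68.4210 K
ln(ro/ri) = 0.7376
Q = 2*pi*7.0300*18.4100*68.4210 / 0.7376 = 75432.4326 W

75432.4326 W


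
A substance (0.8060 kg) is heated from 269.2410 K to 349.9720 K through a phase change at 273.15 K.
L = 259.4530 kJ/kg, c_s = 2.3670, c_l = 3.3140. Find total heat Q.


Q1 (sensible, solid) = 0.8060 * 2.3670 * 3.9090 = 7.4576 kJ
Q2 (latent) = 0.8060 * 259.4530 = 209.1191 kJ
Q3 (sensible, liquid) = 0.8060 * 3.3140 * 76.8220 = 205.1980 kJ
Q_total = 421.7747 kJ

421.7747 kJ


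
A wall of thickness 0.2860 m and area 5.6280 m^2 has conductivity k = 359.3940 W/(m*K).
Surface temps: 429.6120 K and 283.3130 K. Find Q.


dT = 146.2990 K
Q = 359.3940 * 5.6280 * 146.2990 / 0.2860 = 1034666.1372 W

1034666.1372 W


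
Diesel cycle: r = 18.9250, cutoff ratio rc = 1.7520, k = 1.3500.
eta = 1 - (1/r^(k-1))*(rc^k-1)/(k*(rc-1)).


r^(k-1) = 2.7987
rc^k = 2.1319
eta = 0.6016 = 60.1616%

60.1616%


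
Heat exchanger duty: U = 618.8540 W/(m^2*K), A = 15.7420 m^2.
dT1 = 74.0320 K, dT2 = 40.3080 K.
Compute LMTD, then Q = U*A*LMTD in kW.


LMTD = 55.4719 K
Q = 618.8540 * 15.7420 * 55.4719 = 540407.2096 W = 540.4072 kW

540.4072 kW


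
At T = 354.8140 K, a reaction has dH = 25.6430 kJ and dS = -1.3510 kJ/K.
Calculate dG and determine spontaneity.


T*dS = 354.8140 * -1.3510 = -479.3537 kJ
dG = 25.6430 + 479.3537 = 504.9967 kJ (non-spontaneous)

dG = 504.9967 kJ, non-spontaneous


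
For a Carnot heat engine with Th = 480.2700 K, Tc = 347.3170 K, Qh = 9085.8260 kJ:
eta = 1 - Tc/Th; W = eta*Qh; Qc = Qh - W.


eta = 1 - 347.3170/480.2700 = 0.2768
W = 0.2768 * 9085.8260 = 2515.2265 kJ
Qc = 9085.8260 - 2515.2265 = 6570.5995 kJ

eta = 27.6830%, W = 2515.2265 kJ, Qc = 6570.5995 kJ


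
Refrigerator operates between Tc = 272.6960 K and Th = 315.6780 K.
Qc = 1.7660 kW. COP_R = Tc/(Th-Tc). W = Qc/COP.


COP = 272.6960 / 42.9820 = 6.3444
W = 1.7660 / 6.3444 = 0.2784 kW

COP = 6.3444, W = 0.2784 kW


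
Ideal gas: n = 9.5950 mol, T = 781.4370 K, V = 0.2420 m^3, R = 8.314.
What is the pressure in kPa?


P = nRT/V = 9.5950 * 8.314 * 781.4370 / 0.2420
= 62337.4410 / 0.2420 = 257592.7312 Pa = 257.5927 kPa

257.5927 kPa


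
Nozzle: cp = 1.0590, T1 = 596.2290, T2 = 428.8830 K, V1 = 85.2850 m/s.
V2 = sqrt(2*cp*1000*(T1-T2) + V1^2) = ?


dT = 167.3460 K
2*cp*1000*dT = 354438.8280
V1^2 = 7273.5312
V2 = sqrt(361712.3592) = 601.4253 m/s

601.4253 m/s


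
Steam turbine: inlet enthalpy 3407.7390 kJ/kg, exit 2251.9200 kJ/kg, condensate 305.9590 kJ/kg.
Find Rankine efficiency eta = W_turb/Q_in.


W = 1155.8190 kJ/kg
Q_in = 3101.7800 kJ/kg
eta = 0.3726 = 37.2631%

eta = 37.2631%


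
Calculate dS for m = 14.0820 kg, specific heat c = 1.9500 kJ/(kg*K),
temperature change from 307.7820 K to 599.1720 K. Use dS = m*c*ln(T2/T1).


T2/T1 = 1.9467
ln(T2/T1) = 0.6662
dS = 14.0820 * 1.9500 * 0.6662 = 18.2926 kJ/K

18.2926 kJ/K


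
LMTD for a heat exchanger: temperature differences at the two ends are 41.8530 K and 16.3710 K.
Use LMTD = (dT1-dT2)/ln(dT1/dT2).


dT1/dT2 = 2.5565
ln(dT1/dT2) = 0.9387
LMTD = 25.4820 / 0.9387 = 27.1474 K

27.1474 K


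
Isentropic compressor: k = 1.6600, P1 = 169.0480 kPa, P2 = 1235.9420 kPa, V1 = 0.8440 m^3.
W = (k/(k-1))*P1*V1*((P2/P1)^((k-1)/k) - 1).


(k-1)/k = 0.3976
(P2/P1)^exp = 2.2055
W = 2.5152 * 169.0480 * 0.8440 * (2.2055 - 1) = 432.6088 kJ

432.6088 kJ


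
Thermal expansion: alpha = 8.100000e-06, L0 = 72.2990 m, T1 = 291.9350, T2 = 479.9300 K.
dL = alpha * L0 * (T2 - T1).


dT = 187.9950 K
dL = 8.100000e-06 * 72.2990 * 187.9950 = 0.110094 m
L_final = 72.409094 m

dL = 0.110094 m


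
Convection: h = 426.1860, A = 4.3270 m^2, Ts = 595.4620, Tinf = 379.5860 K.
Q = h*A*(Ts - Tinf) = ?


dT = 215.8760 K
Q = 426.1860 * 4.3270 * 215.8760 = 398098.4043 W

398098.4043 W


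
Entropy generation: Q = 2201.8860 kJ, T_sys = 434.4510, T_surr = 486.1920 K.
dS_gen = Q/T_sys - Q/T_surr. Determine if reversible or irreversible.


dS_sys = 2201.8860/434.4510 = 5.0682 kJ/K
dS_surr = -2201.8860/486.1920 = -4.5288 kJ/K
dS_gen = 5.0682 - 4.5288 = 0.5394 kJ/K (irreversible)

dS_gen = 0.5394 kJ/K, irreversible


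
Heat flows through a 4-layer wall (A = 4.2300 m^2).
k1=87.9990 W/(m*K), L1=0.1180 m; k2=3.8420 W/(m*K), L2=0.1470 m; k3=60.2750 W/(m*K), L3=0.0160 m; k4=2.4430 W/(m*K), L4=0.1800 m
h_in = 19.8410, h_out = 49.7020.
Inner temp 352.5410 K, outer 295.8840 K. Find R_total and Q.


R_conv_in = 1/(19.8410*4.2300) = 0.0119
R_1 = 0.1180/(87.9990*4.2300) = 0.0003
R_2 = 0.1470/(3.8420*4.2300) = 0.0090
R_3 = 0.0160/(60.2750*4.2300) = 6.2754e-05
R_4 = 0.1800/(2.4430*4.2300) = 0.0174
R_conv_out = 1/(49.7020*4.2300) = 0.0048
R_total = 0.0435 K/W
Q = 56.6570 / 0.0435 = 1302.0126 W

R_total = 0.0435 K/W, Q = 1302.0126 W


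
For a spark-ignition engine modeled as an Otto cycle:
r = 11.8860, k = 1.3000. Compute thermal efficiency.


r^(k-1) = 2.1014
eta = 1 - 1/2.1014 = 0.5241 = 52.4129%

52.4129%


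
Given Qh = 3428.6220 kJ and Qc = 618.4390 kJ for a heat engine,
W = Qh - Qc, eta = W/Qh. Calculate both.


W = 3428.6220 - 618.4390 = 2810.1830 kJ
eta = 2810.1830 / 3428.6220 = 0.8196 = 81.9625%

W = 2810.1830 kJ, eta = 81.9625%


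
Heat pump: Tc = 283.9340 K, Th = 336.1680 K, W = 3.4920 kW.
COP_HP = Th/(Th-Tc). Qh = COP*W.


COP = 336.1680 / 52.2340 = 6.4358
Qh = 6.4358 * 3.4920 = 22.4738 kW

COP = 6.4358, Qh = 22.4738 kW


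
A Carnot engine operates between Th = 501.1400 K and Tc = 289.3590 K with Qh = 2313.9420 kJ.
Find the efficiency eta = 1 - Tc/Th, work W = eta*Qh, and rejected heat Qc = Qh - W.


eta = 1 - 289.3590/501.1400 = 0.4226
W = 0.4226 * 2313.9420 = 977.8684 kJ
Qc = 2313.9420 - 977.8684 = 1336.0736 kJ

eta = 42.2598%, W = 977.8684 kJ, Qc = 1336.0736 kJ


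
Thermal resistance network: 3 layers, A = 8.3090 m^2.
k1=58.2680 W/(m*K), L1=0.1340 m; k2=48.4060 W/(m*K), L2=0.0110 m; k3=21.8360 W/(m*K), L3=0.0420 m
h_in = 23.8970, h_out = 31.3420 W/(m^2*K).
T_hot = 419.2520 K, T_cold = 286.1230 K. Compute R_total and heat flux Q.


R_conv_in = 1/(23.8970*8.3090) = 0.0050
R_1 = 0.1340/(58.2680*8.3090) = 0.0003
R_2 = 0.0110/(48.4060*8.3090) = 2.7349e-05
R_3 = 0.0420/(21.8360*8.3090) = 0.0002
R_conv_out = 1/(31.3420*8.3090) = 0.0038
R_total = 0.0094 K/W
Q = 133.1290 / 0.0094 = 14144.8903 W

R_total = 0.0094 K/W, Q = 14144.8903 W


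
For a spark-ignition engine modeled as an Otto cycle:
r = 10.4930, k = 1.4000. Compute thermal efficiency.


r^(k-1) = 2.5607
eta = 1 - 1/2.5607 = 0.6095 = 60.9483%

60.9483%


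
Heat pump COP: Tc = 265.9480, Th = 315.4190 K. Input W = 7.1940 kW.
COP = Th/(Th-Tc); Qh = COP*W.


COP = 315.4190 / 49.4710 = 6.3758
Qh = 6.3758 * 7.1940 = 45.8678 kW

COP = 6.3758, Qh = 45.8678 kW


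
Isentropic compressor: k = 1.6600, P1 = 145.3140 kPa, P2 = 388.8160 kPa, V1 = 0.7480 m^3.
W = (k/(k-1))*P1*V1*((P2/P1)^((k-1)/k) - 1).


(k-1)/k = 0.3976
(P2/P1)^exp = 1.4789
W = 2.5152 * 145.3140 * 0.7480 * (1.4789 - 1) = 130.9291 kJ

130.9291 kJ


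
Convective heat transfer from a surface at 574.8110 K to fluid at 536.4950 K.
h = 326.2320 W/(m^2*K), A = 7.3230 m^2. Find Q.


dT = 38.3160 K
Q = 326.2320 * 7.3230 * 38.3160 = 91536.8066 W

91536.8066 W


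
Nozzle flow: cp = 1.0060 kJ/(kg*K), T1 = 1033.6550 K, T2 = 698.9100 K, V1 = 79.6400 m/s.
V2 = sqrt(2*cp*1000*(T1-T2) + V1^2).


dT = 334.7450 K
2*cp*1000*dT = 673506.9400
V1^2 = 6342.5296
V2 = sqrt(679849.4696) = 824.5298 m/s

824.5298 m/s


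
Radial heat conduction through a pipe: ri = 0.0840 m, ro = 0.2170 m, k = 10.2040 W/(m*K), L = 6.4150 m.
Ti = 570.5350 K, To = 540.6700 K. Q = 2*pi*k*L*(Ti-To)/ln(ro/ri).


dT = 29.8650 K
ln(ro/ri) = 0.9491
Q = 2*pi*10.2040*6.4150*29.8650 / 0.9491 = 12942.1498 W

12942.1498 W


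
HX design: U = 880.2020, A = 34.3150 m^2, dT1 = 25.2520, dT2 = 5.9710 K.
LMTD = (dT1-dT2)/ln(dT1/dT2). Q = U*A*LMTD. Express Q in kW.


LMTD = 13.3711 K
Q = 880.2020 * 34.3150 * 13.3711 = 403862.3577 W = 403.8624 kW

403.8624 kW


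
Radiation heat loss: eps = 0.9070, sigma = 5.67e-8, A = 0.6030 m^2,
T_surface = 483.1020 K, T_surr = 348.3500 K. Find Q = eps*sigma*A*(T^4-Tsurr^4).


T^4 = 5.4470e+10
Tsurr^4 = 1.4725e+10
Q = 0.9070 * 5.67e-8 * 0.6030 * 3.9744e+10 = 1232.4929 W

1232.4929 W


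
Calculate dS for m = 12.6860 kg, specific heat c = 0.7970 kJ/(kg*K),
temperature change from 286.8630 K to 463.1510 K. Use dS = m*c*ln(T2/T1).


T2/T1 = 1.6145
ln(T2/T1) = 0.4790
dS = 12.6860 * 0.7970 * 0.4790 = 4.8435 kJ/K

4.8435 kJ/K


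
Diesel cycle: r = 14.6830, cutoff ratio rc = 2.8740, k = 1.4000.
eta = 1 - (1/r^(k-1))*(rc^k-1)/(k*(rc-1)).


r^(k-1) = 2.9290
rc^k = 4.3841
eta = 0.5596 = 55.9627%

55.9627%


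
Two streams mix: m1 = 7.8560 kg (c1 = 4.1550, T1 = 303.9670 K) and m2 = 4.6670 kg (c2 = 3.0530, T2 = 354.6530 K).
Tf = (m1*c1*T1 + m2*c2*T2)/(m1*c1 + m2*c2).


num = 14975.2140
den = 46.8900
Tf = 319.3688 K

319.3688 K


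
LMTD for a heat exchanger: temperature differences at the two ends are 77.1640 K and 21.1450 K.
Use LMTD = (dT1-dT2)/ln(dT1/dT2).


dT1/dT2 = 3.6493
ln(dT1/dT2) = 1.2945
LMTD = 56.0190 / 1.2945 = 43.2736 K

43.2736 K


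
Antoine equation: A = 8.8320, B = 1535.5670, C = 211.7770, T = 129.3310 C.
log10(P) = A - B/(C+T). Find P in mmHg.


C+T = 341.1080
B/(C+T) = 4.5017
log10(P) = 8.8320 - 4.5017 = 4.3303
P = 10^4.3303 = 21394.2333 mmHg

21394.2333 mmHg


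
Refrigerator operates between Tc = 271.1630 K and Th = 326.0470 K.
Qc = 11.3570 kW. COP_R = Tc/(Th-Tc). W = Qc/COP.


COP = 271.1630 / 54.8840 = 4.9407
W = 11.3570 / 4.9407 = 2.2987 kW

COP = 4.9407, W = 2.2987 kW


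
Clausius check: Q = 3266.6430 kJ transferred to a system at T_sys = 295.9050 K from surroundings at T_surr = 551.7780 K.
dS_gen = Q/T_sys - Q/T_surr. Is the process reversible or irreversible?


dS_sys = 3266.6430/295.9050 = 11.0395 kJ/K
dS_surr = -3266.6430/551.7780 = -5.9202 kJ/K
dS_gen = 11.0395 - 5.9202 = 5.1193 kJ/K (irreversible)

dS_gen = 5.1193 kJ/K, irreversible


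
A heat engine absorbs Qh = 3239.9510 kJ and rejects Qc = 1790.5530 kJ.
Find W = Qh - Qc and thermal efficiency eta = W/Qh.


W = 3239.9510 - 1790.5530 = 1449.3980 kJ
eta = 1449.3980 / 3239.9510 = 0.4474 = 44.7352%

W = 1449.3980 kJ, eta = 44.7352%


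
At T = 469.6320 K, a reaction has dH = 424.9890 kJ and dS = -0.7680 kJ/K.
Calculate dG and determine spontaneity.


T*dS = 469.6320 * -0.7680 = -360.6774 kJ
dG = 424.9890 + 360.6774 = 785.6664 kJ (non-spontaneous)

dG = 785.6664 kJ, non-spontaneous


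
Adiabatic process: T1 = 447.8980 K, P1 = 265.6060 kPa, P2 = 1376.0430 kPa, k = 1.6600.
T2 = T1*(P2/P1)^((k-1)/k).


(k-1)/k = 0.3976
(P2/P1)^exp = 1.9233
T2 = 447.8980 * 1.9233 = 861.4208 K

861.4208 K


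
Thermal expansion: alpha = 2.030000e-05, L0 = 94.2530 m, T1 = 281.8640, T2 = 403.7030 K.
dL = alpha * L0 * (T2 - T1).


dT = 121.8390 K
dL = 2.030000e-05 * 94.2530 * 121.8390 = 0.233119 m
L_final = 94.486119 m

dL = 0.233119 m


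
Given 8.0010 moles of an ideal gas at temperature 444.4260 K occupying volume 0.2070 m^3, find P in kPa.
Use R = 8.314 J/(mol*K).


P = nRT/V = 8.0010 * 8.314 * 444.4260 / 0.2070
= 29563.3571 / 0.2070 = 142818.1501 Pa = 142.8182 kPa

142.8182 kPa


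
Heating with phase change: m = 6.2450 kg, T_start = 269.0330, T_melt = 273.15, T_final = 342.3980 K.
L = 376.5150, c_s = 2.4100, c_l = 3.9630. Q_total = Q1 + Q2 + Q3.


Q1 (sensible, solid) = 6.2450 * 2.4100 * 4.1170 = 61.9627 kJ
Q2 (latent) = 6.2450 * 376.5150 = 2351.3362 kJ
Q3 (sensible, liquid) = 6.2450 * 3.9630 * 69.2480 = 1713.8143 kJ
Q_total = 4127.1131 kJ

4127.1131 kJ


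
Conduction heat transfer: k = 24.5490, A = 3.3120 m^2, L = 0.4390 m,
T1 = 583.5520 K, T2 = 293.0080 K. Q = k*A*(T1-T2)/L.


dT = 290.5440 K
Q = 24.5490 * 3.3120 * 290.5440 / 0.4390 = 53811.0573 W

53811.0573 W


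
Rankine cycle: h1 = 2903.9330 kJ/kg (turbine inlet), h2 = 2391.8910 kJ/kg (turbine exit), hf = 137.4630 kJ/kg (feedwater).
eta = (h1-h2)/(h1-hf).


W = 512.0420 kJ/kg
Q_in = 2766.4700 kJ/kg
eta = 0.1851 = 18.5089%

eta = 18.5089%


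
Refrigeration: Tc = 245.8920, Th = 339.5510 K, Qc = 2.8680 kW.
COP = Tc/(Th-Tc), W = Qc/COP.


COP = 245.8920 / 93.6590 = 2.6254
W = 2.8680 / 2.6254 = 1.0924 kW

COP = 2.6254, W = 1.0924 kW


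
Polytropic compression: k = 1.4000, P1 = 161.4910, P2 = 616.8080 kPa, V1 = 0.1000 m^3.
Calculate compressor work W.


(k-1)/k = 0.2857
(P2/P1)^exp = 1.4665
W = 3.5000 * 161.4910 * 0.1000 * (1.4665 - 1) = 26.3682 kJ

26.3682 kJ
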